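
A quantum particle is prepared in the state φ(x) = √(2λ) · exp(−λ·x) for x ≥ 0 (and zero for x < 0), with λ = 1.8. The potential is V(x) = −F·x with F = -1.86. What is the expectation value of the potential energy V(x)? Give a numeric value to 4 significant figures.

⟨V⟩ = ∫ V(x)·|φ|² dx.
Every integrand reduces to terms xʲ·e^(−2λx) on [0, ∞); use ∫₀^∞ xʲ·e^(−2λx) dx = j!/(2λ)^(j+1).
⟨V⟩ = 0.51667.

0.5167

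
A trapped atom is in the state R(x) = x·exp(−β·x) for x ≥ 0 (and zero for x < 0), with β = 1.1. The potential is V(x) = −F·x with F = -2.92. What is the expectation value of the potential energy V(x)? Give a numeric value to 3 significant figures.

⟨V⟩ = ∫ V(x)·|R|² dx / ∫|R|² dx.
Every integrand reduces to terms xʲ·e^(−2βx) on [0, ∞); use ∫₀^∞ xʲ·e^(−2βx) dx = j!/(2β)^(j+1).
State is unnormalized: ∫|R|² dx = 0.18783, and ∫R*·V(x)·R dx = 0.74790, so ⟨V⟩ = 0.74790 / 0.18783.
⟨V⟩ = 3.9818.

3.98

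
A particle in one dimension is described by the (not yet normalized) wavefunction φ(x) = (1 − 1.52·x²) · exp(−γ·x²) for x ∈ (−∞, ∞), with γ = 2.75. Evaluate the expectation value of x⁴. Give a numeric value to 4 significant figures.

⟨x⁴⟩ = ∫ x⁴·|φ|² dx / ∫|φ|² dx (integrals over the domain).
Expand each integrand as polynomial × e^(−2γx²) and use ∫x^(2j)·e^(−2γx²) dx = (2j−1)!!/(4γ)^j · √(π/(2γ)), odd powers → 0; here √(π/(2γ)) = 0.75578.
State is unnormalized: ∫|φ|² dx = 0.59020, and ∫φ*·x⁴·φ dx = 0.0053681, so ⟨x⁴⟩ = 0.0053681 / 0.59020.
⟨x⁴⟩ = 0.0090954.

0.009095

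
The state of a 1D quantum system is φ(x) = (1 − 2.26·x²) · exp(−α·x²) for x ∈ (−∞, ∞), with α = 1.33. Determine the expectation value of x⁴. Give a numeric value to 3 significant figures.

0.470

⟨x⁴⟩ = ∫ x⁴·|φ|² dx / ∫|φ|² dx (integrals over the domain).
Expand each integrand as polynomial × e^(−2αx²) and use ∫x^(2j)·e^(−2αx²) dx = (2j−1)!!/(4α)^j · √(π/(2α)), odd powers → 0; here √(π/(2α)) = 1.0868.
State is unnormalized: ∫|φ|² dx = 0.75179, and ∫φ*·x⁴·φ dx = 0.35344, so ⟨x⁴⟩ = 0.35344 / 0.75179.
⟨x⁴⟩ = 0.47013.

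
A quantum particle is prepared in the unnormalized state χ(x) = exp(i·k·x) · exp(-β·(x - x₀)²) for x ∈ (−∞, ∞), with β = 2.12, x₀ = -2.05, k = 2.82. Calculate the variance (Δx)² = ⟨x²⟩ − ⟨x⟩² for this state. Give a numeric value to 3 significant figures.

0.118

Compute ⟨x⟩ and ⟨x²⟩ separately, then (Δx)² = ⟨x²⟩ − ⟨x⟩².
Gaussian moments (u = x − x₀): ∫u^(2j)·e^(−2βu²) du = (2j−1)!!/(4β)^j · √(π/(2β)), odd powers integrate to 0; here √(π/(2β)) = 0.86078.
Normalization: ∫|χ|² dx = 0.86078.
⟨x⟩ = -2.0500 and ⟨x²⟩ = 4.3204.
(Δx)² = 4.3204 − (-2.0500)² = 0.11792.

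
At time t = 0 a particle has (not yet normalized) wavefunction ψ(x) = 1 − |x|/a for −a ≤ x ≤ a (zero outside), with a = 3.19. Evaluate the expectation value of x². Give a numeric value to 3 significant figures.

⟨x²⟩ = ∫ x²·|ψ|² dx / ∫|ψ|² dx (integrals over the domain).
ψ is even, so ∫ over [−a, a] = 2∫₀ᵃ with ψ = 1 − x/a there: ∫₀ᵃ (1 − x/a)² dx = a/3, ∫₀ᵃ x²(1 − x/a)² dx = a³/30, ∫₀ᵃ x⁴(1 − x/a)² dx = a⁵/105.
State is unnormalized: ∫|ψ|² dx = 2.1267, and ∫ψ*·x²·ψ dx = 2.1641, so ⟨x²⟩ = 2.1641 / 2.1267.
⟨x²⟩ = 1.0176.

1.02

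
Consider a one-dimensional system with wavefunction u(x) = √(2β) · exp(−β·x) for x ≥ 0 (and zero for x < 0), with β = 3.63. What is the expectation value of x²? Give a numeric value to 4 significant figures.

0.03795

⟨x²⟩ = ∫ x²·|u|² dx (integrals over the domain).
Every integrand reduces to terms xʲ·e^(−2βx) on [0, ∞); use ∫₀^∞ xʲ·e^(−2βx) dx = j!/(2β)^(j+1).
⟨x²⟩ = 0.037945.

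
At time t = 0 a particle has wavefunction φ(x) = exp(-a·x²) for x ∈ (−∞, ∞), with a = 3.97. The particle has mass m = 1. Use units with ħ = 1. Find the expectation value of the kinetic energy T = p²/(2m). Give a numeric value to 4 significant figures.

1.985

T = −(ħ²/2m) d²/dx², so ⟨T⟩ = −(ħ²/2m) ∫ φ*·φ'' dx / ∫|φ|² dx; with m = 1.
Gaussian moments: ∫x^(2j)·e^(−2ax²) dx = (2j−1)!!/(4a)^j · √(π/(2a)), odd powers integrate to 0; here √(π/(2a)) = 0.62902. Derivatives: d/dx e^(−ax²) = −2ax·e^(−ax²), d²/dx² e^(−ax²) = (4a²x² − 2a)·e^(−ax²).
State is unnormalized: ∫|φ|² dx = 0.62902, and ∫φ*·(−ħ²/2m · φ'') dx = 1.2486, so ⟨T⟩ = 1.2486 / 0.62902.
⟨T⟩ = 1.9850.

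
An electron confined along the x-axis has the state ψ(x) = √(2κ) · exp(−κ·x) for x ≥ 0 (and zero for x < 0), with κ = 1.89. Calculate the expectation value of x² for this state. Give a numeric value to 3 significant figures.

⟨x²⟩ = ∫ x²·|ψ|² dx (integrals over the domain).
Every integrand reduces to terms xʲ·e^(−2κx) on [0, ∞); use ∫₀^∞ xʲ·e^(−2κx) dx = j!/(2κ)^(j+1).
⟨x²⟩ = 0.13997.

0.140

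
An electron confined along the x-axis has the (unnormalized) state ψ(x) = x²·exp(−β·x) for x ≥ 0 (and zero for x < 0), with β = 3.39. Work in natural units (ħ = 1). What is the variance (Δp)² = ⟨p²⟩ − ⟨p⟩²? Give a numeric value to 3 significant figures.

Compute ⟨p⟩ and ⟨p²⟩ separately; (Δp)² = ⟨p²⟩ − ⟨p⟩².
Differentiate x²·exp(−β·x) with the product rule; every integrand then reduces to terms xʲ·e^(−2βx) on [0, ∞), with ∫₀^∞ xʲ·e^(−2βx) dx = j!/(2β)^(j+1).
Normalization: ∫|ψ|² dx = 0.0016752.
⟨p⟩ = 0.0000 and ⟨p²⟩ = 3.8307.
(Δp)² = 3.8307 − (0.0000)² = 3.8307.

3.83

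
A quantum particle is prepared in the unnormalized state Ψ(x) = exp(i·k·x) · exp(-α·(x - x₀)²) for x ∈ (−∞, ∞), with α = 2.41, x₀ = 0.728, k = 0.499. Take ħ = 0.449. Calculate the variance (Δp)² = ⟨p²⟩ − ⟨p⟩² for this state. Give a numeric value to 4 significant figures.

Compute ⟨p⟩ and ⟨p²⟩ separately; (Δp)² = ⟨p²⟩ − ⟨p⟩².
Gaussian moments (u = x − x₀): ∫u^(2j)·e^(−2αu²) du = (2j−1)!!/(4α)^j · √(π/(2α)), odd powers integrate to 0; here √(π/(2α)) = 0.80733. Derivatives: Ψ′ = (ik − 2αu)·Ψ, Ψ″ = ((ik − 2αu)² − 2α)·Ψ; the odd-in-u pieces drop out.
Normalization: ∫|Ψ|² dx = 0.80733.
⟨p⟩ = 0.22405 and ⟨p²⟩ = 0.53606.
(Δp)² = 0.53606 − (0.22405)² = 0.48586.

0.4859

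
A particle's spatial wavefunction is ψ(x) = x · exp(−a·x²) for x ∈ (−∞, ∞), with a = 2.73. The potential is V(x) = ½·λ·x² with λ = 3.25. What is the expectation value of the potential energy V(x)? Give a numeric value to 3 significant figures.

⟨V⟩ = ∫ V(x)·|ψ|² dx / ∫|ψ|² dx.
Expand each integrand as polynomial × e^(−2ax²) and use ∫x^(2j)·e^(−2ax²) dx = (2j−1)!!/(4a)^j · √(π/(2a)), odd powers → 0; here √(π/(2a)) = 0.75854.
State is unnormalized: ∫|ψ|² dx = 0.069463, and ∫ψ*·V(x)·ψ dx = 0.031010, so ⟨V⟩ = 0.031010 / 0.069463.
⟨V⟩ = 0.44643.

0.446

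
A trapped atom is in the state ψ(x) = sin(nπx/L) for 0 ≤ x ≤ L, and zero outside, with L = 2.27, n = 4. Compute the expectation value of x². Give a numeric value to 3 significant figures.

1.70

⟨x²⟩ = ∫ x²·|ψ|² dx / ∫|ψ|² dx (integrals over the domain).
With sin²θ = (1 − cos2θ)/2 on 0 ≤ x ≤ L: ∫sin²(nπx/L) dx = L/2, ∫x·sin²(nπx/L) dx = L²/4, ∫x²·sin²(nπx/L) dx = L³·(1/6 − 1/(4n²π²)); higher powers xᵏ the same way, integrating xᵏ·cos(2nπx/L) by parts.
State is unnormalized: ∫|ψ|² dx = 1.1350, and ∫ψ*·x²·ψ dx = 1.9310, so ⟨x²⟩ = 1.9310 / 1.1350.
⟨x²⟩ = 1.7013.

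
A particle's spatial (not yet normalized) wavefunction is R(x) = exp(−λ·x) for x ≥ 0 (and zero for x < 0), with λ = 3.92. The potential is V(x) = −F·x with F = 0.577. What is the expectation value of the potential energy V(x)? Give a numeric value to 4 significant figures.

⟨V⟩ = ∫ V(x)·|R|² dx / ∫|R|² dx.
Every integrand reduces to terms xʲ·e^(−2λx) on [0, ∞); use ∫₀^∞ xʲ·e^(−2λx) dx = j!/(2λ)^(j+1).
State is unnormalized: ∫|R|² dx = 0.12755, and ∫R*·V(x)·R dx = -0.0093874, so ⟨V⟩ = -0.0093874 / 0.12755.
⟨V⟩ = -0.073597.

-0.07360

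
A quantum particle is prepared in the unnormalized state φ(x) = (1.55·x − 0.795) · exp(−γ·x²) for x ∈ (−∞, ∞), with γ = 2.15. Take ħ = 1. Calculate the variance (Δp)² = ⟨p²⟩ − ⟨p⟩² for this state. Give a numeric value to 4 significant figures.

3.468

Compute ⟨p⟩ and ⟨p²⟩ separately; (Δp)² = ⟨p²⟩ − ⟨p⟩².
Expand each integrand as polynomial × e^(−2γx²) and use ∫x^(2j)·e^(−2γx²) dx = (2j−1)!!/(4γ)^j · √(π/(2γ)), odd powers → 0; here √(π/(2γ)) = 0.85475. Differentiate with the product rule, d/dx e^(−γx²) = −2γx·e^(−γx²).
Normalization: ∫|φ|² dx = 0.77901.
⟨p⟩ = 0.0000 and ⟨p²⟩ = 3.4680.
(Δp)² = 3.4680 − (0.0000)² = 3.4680.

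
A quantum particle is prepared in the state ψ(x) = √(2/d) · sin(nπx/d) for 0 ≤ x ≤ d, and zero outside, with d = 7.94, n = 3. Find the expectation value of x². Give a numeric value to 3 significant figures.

⟨x²⟩ = ∫ x²·|ψ|² dx (integrals over the domain).
With sin²θ = (1 − cos2θ)/2 on 0 ≤ x ≤ d: ∫sin²(nπx/d) dx = d/2, ∫x·sin²(nπx/d) dx = d²/4, ∫x²·sin²(nπx/d) dx = d³·(1/6 − 1/(4n²π²)); higher powers xᵏ the same way, integrating xᵏ·cos(2nπx/d) by parts.
⟨x²⟩ = 20.660.

20.7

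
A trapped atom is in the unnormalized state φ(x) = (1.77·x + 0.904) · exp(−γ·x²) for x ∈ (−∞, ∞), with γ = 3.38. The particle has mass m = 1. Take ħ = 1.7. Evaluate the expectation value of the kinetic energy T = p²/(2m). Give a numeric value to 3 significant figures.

7.04

T = −(ħ²/2m) d²/dx², so ⟨T⟩ = −(ħ²/2m) ∫ φ*·φ'' dx / ∫|φ|² dx; with m = 1.
Expand each integrand as polynomial × e^(−2γx²) and use ∫x^(2j)·e^(−2γx²) dx = (2j−1)!!/(4γ)^j · √(π/(2γ)), odd powers → 0; here √(π/(2γ)) = 0.68171. Differentiate with the product rule, d/dx e^(−γx²) = −2γx·e^(−γx²).
State is unnormalized: ∫|φ|² dx = 0.71508, and ∫φ*·(−ħ²/2m · φ'') dx = 5.0356, so ⟨T⟩ = 5.0356 / 0.71508.
⟨T⟩ = 7.0420.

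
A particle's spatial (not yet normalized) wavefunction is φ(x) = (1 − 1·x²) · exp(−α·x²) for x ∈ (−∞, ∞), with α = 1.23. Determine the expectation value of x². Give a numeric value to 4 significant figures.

⟨x²⟩ = ∫ x²·|φ|² dx / ∫|φ|² dx (integrals over the domain).
Expand each integrand as polynomial × e^(−2αx²) and use ∫x^(2j)·e^(−2αx²) dx = (2j−1)!!/(4α)^j · √(π/(2α)), odd powers → 0; here √(π/(2α)) = 1.1301.
State is unnormalized: ∫|φ|² dx = 0.81075, and ∫φ*·x²·φ dx = 0.091912, so ⟨x²⟩ = 0.091912 / 0.81075.
⟨x²⟩ = 0.11337.

0.1134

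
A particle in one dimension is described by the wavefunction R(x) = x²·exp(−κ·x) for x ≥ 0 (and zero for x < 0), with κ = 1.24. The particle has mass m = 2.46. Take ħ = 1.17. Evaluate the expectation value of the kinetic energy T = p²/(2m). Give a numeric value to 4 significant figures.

T = −(ħ²/2m) d²/dx², so ⟨T⟩ = −(ħ²/2m) ∫ R*·R'' dx / ∫|R|² dx; with m = 2.46.
Differentiate x²·exp(−κ·x) with the product rule; every integrand then reduces to terms xʲ·e^(−2κx) on [0, ∞), with ∫₀^∞ xʲ·e^(−2κx) dx = j!/(2κ)^(j+1).
State is unnormalized: ∫|R|² dx = 0.25583, and ∫R*·(−ħ²/2m · R'') dx = 0.036482, so ⟨T⟩ = 0.036482 / 0.25583.
⟨T⟩ = 0.14260.

0.1426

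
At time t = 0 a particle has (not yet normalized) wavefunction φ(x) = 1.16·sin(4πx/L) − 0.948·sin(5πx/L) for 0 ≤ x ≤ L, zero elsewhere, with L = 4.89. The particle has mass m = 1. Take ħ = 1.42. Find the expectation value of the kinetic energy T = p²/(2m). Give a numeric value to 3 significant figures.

T = −(ħ²/2m) d²/dx², so ⟨T⟩ = −(ħ²/2m) ∫ φ*·φ'' dx / ∫|φ|² dx; with m = 1.
d²/dx² sin(jπx/L) = −(jπ/L)²·sin(jπx/L); on 0 ≤ x ≤ L, ∫sin²(jπx/L) dx = L/2 and ∫sin(jπx/L)·sin(lπx/L) dx = 0 for j ≠ l, so only diagonal terms survive in ∫|φ|² and ∫φ·φ″; ∫φ·φ′ dx = [φ²/2] between the walls = 0.
State is unnormalized: ∫|φ|² dx = 5.4873, and ∫φ*·(−ħ²/2m · φ'') dx = 44.764, so ⟨T⟩ = 44.764 / 5.4873.
⟨T⟩ = 8.1578.

8.16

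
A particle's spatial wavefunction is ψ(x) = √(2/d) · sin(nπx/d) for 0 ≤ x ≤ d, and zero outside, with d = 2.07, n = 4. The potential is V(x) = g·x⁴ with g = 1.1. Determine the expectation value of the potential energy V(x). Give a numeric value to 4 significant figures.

3.913

⟨V⟩ = ∫ V(x)·|ψ|² dx.
With sin²θ = (1 − cos2θ)/2 on 0 ≤ x ≤ d: ∫sin²(nπx/d) dx = d/2, ∫x·sin²(nπx/d) dx = d²/4, ∫x²·sin²(nπx/d) dx = d³·(1/6 − 1/(4n²π²)); higher powers xᵏ the same way, integrating xᵏ·cos(2nπx/d) by parts.
⟨V⟩ = 3.9126.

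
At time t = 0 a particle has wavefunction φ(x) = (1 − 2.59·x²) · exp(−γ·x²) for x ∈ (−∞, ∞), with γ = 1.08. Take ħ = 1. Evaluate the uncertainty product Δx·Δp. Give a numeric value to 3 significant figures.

2.06

Δx = √(⟨x²⟩−⟨x⟩²), Δp = √(⟨p²⟩−⟨p⟩²).
Expand each integrand as polynomial × e^(−2γx²) and use ∫x^(2j)·e^(−2γx²) dx = (2j−1)!!/(4γ)^j · √(π/(2γ)), odd powers → 0; here √(π/(2γ)) = 1.2060. Differentiate with the product rule, d/dx e^(−γx²) = −2γx·e^(−γx²).
Normalization: ∫|φ|² dx = 1.0604.
⟨x⟩ = 0.0000, ⟨x²⟩ = 0.73569 ⇒ Δx = 0.85772.
⟨p⟩ = 0.0000, ⟨p²⟩ = 5.7917 ⇒ Δp = 2.4066.
Δx·Δp = 2.0642.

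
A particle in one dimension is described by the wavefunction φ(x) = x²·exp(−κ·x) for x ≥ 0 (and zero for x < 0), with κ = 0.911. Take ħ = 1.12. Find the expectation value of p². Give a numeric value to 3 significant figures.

p² φ = −ħ² d²φ/dx²; ⟨p²⟩ = −ħ² ∫ φ*·φ'' dx / ∫|φ|² dx.
Differentiate x²·exp(−κ·x) with the product rule; every integrand then reduces to terms xʲ·e^(−2κx) on [0, ∞), with ∫₀^∞ xʲ·e^(−2κx) dx = j!/(2κ)^(j+1).
State is unnormalized: ∫|φ|² dx = 1.1953, and ∫φ*·(−ħ² φ'') dx = 0.41478, so ⟨p²⟩ = 0.41478 / 1.1953.
⟨p²⟩ = 0.34702.

0.347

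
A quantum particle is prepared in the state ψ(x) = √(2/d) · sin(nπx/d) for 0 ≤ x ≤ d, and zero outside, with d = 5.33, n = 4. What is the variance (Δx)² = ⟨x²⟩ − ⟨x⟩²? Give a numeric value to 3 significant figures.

2.28

Compute ⟨x⟩ and ⟨x²⟩ separately, then (Δx)² = ⟨x²⟩ − ⟨x⟩².
With sin²θ = (1 − cos2θ)/2 on 0 ≤ x ≤ d: ∫sin²(nπx/d) dx = d/2, ∫x·sin²(nπx/d) dx = d²/4, ∫x²·sin²(nπx/d) dx = d³·(1/6 − 1/(4n²π²)); higher powers xᵏ the same way, integrating xᵏ·cos(2nπx/d) by parts.
⟨x⟩ = 2.6650 and ⟨x²⟩ = 9.3797.
(Δx)² = 9.3797 − (2.6650)² = 2.2775.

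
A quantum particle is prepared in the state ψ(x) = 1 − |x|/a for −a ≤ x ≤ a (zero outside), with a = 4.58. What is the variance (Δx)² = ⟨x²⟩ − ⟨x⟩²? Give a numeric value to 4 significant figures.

Compute ⟨x⟩ and ⟨x²⟩ separately, then (Δx)² = ⟨x²⟩ − ⟨x⟩².
ψ is even, so ∫ over [−a, a] = 2∫₀ᵃ with ψ = 1 − x/a there: ∫₀ᵃ (1 − x/a)² dx = a/3, ∫₀ᵃ x²(1 − x/a)² dx = a³/30, ∫₀ᵃ x⁴(1 − x/a)² dx = a⁵/105.
Normalization: ∫|ψ|² dx = 3.0533.
⟨x⟩ = 0.0000 and ⟨x²⟩ = 2.0976.
(Δx)² = 2.0976 − (0.0000)² = 2.0976.

2.098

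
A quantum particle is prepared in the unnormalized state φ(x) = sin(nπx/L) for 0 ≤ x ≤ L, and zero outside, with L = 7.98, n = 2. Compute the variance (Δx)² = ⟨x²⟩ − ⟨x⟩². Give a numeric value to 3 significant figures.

4.50

Compute ⟨x⟩ and ⟨x²⟩ separately, then (Δx)² = ⟨x²⟩ − ⟨x⟩².
With sin²θ = (1 − cos2θ)/2 on 0 ≤ x ≤ L: ∫sin²(nπx/L) dx = L/2, ∫x·sin²(nπx/L) dx = L²/4, ∫x²·sin²(nπx/L) dx = L³·(1/6 − 1/(4n²π²)); higher powers xᵏ the same way, integrating xᵏ·cos(2nπx/L) by parts.
Normalization: ∫|φ|² dx = 3.9900.
⟨x⟩ = 3.9900 and ⟨x²⟩ = 20.420.
(Δx)² = 20.420 − (3.9900)² = 4.5002.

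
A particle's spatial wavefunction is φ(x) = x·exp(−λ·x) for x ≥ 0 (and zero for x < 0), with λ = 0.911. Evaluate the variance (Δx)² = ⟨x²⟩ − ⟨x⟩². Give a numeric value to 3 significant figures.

0.904

Compute ⟨x⟩ and ⟨x²⟩ separately, then (Δx)² = ⟨x²⟩ − ⟨x⟩².
Every integrand reduces to terms xʲ·e^(−2λx) on [0, ∞); use ∫₀^∞ xʲ·e^(−2λx) dx = j!/(2λ)^(j+1).
Normalization: ∫|φ|² dx = 0.33066.
⟨x⟩ = 1.6465 and ⟨x²⟩ = 3.6148.
(Δx)² = 3.6148 − (1.6465)² = 0.90370.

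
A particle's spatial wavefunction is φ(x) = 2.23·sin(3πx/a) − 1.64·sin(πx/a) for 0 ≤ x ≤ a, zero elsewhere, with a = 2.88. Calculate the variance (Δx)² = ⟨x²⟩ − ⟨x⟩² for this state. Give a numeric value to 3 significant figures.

0.213

Compute ⟨x⟩ and ⟨x²⟩ separately, then (Δx)² = ⟨x²⟩ − ⟨x⟩².
On 0 ≤ x ≤ a (j ≠ l): ∫sin²(jπx/a) dx = a/2, ∫sin(jπx/a)·sin(lπx/a) dx = 0; diagonal moments ∫x·sin²(jπx/a) dx = a²/4, ∫x²·sin²(jπx/a) dx = a³·(1/6 − 1/(4j²π²)); cross terms ∫x·sin(jπx/a)·sin(lπx/a) dx = 0 for j + l even and −4jla²/(π²(j² − l²)²) for j + l odd, ∫x²·sin(jπx/a)·sin(lπx/a) dx = (−1)^(j+l)·4jla³/(π²(j² − l²)²); higher powers the same way via product-to-sum and parts.
Normalization: ∫|φ|² dx = 11.034.
⟨x⟩ = 1.4400 and ⟨x²⟩ = 2.2862.
(Δx)² = 2.2862 − (1.4400)² = 0.21257.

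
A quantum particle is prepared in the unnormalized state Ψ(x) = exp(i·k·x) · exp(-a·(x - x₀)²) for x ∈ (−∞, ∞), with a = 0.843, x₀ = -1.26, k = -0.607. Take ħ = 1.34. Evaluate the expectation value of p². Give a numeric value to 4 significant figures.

2.175

p² Ψ = −ħ² d²Ψ/dx²; ⟨p²⟩ = −ħ² ∫ Ψ*·Ψ'' dx / ∫|Ψ|² dx.
Gaussian moments (u = x − x₀): ∫u^(2j)·e^(−2au²) du = (2j−1)!!/(4a)^j · √(π/(2a)), odd powers integrate to 0; here √(π/(2a)) = 1.3650. Derivatives: Ψ′ = (ik − 2au)·Ψ, Ψ″ = ((ik − 2au)² − 2a)·Ψ; the odd-in-u pieces drop out.
State is unnormalized: ∫|Ψ|² dx = 1.3650, and ∫Ψ*·(−ħ² Ψ'') dx = 2.9693, so ⟨p²⟩ = 2.9693 / 1.3650.
⟨p²⟩ = 2.1753.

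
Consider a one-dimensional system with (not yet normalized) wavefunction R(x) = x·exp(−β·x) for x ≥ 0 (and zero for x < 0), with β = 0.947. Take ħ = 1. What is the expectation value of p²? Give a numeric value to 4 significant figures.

0.8968

p² R = −ħ² d²R/dx²; ⟨p²⟩ = −ħ² ∫ R*·R'' dx / ∫|R|² dx.
Differentiate x·exp(−β·x) with the product rule; every integrand then reduces to terms xʲ·e^(−2βx) on [0, ∞), with ∫₀^∞ xʲ·e^(−2βx) dx = j!/(2β)^(j+1).
State is unnormalized: ∫|R|² dx = 0.29437, and ∫R*·(−ħ² R'') dx = 0.26399, so ⟨p²⟩ = 0.26399 / 0.29437.
⟨p²⟩ = 0.89681.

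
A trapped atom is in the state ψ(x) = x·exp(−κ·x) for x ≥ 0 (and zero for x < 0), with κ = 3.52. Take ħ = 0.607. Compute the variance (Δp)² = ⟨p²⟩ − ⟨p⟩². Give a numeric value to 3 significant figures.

4.57

Compute ⟨p⟩ and ⟨p²⟩ separately; (Δp)² = ⟨p²⟩ − ⟨p⟩².
Differentiate x·exp(−κ·x) with the product rule; every integrand then reduces to terms xʲ·e^(−2κx) on [0, ∞), with ∫₀^∞ xʲ·e^(−2κx) dx = j!/(2κ)^(j+1).
Normalization: ∫|ψ|² dx = 0.0057321.
⟨p⟩ = 0.0000 and ⟨p²⟩ = 4.5652.
(Δp)² = 4.5652 − (0.0000)² = 4.5652.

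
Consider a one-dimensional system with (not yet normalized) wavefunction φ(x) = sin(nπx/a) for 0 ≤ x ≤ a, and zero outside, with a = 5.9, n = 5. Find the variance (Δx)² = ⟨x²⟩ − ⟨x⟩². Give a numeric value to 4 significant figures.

Compute ⟨x⟩ and ⟨x²⟩ separately, then (Δx)² = ⟨x²⟩ − ⟨x⟩².
With sin²θ = (1 − cos2θ)/2 on 0 ≤ x ≤ a: ∫sin²(nπx/a) dx = a/2, ∫x·sin²(nπx/a) dx = a²/4, ∫x²·sin²(nπx/a) dx = a³·(1/6 − 1/(4n²π²)); higher powers xᵏ the same way, integrating xᵏ·cos(2nπx/a) by parts.
Normalization: ∫|φ|² dx = 2.9500.
⟨x⟩ = 2.9500 and ⟨x²⟩ = 11.533.
(Δx)² = 11.533 − (2.9500)² = 2.8303.

2.830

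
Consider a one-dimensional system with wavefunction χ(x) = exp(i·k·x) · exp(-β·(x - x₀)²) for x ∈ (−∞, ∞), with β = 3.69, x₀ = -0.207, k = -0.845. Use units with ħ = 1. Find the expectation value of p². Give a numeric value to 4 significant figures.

4.404

p² χ = −ħ² d²χ/dx²; ⟨p²⟩ = −ħ² ∫ χ*·χ'' dx / ∫|χ|² dx.
Gaussian moments (u = x − x₀): ∫u^(2j)·e^(−2βu²) du = (2j−1)!!/(4β)^j · √(π/(2β)), odd powers integrate to 0; here √(π/(2β)) = 0.65245. Derivatives: χ′ = (ik − 2βu)·χ, χ″ = ((ik − 2βu)² − 2β)·χ; the odd-in-u pieces drop out.
State is unnormalized: ∫|χ|² dx = 0.65245, and ∫χ*·(−ħ² χ'') dx = 2.8734, so ⟨p²⟩ = 2.8734 / 0.65245.
⟨p²⟩ = 4.4040.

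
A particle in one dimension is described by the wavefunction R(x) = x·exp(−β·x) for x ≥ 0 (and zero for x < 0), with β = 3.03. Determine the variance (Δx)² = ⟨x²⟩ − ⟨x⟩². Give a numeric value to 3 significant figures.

0.0817

Compute ⟨x⟩ and ⟨x²⟩ separately, then (Δx)² = ⟨x²⟩ − ⟨x⟩².
Every integrand reduces to terms xʲ·e^(−2βx) on [0, ∞); use ∫₀^∞ xʲ·e^(−2βx) dx = j!/(2β)^(j+1).
Normalization: ∫|R|² dx = 0.0089869.
⟨x⟩ = 0.49505 and ⟨x²⟩ = 0.32677.
(Δx)² = 0.32677 − (0.49505)² = 0.081691.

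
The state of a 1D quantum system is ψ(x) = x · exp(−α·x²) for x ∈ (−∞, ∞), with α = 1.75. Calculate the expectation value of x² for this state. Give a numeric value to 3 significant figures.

0.429

⟨x²⟩ = ∫ x²·|ψ|² dx / ∫|ψ|² dx (integrals over the domain).
Expand each integrand as polynomial × e^(−2αx²) and use ∫x^(2j)·e^(−2αx²) dx = (2j−1)!!/(4α)^j · √(π/(2α)), odd powers → 0; here √(π/(2α)) = 0.94742.
State is unnormalized: ∫|ψ|² dx = 0.13535, and ∫ψ*·x²·ψ dx = 0.058005, so ⟨x²⟩ = 0.058005 / 0.13535.
⟨x²⟩ = 0.42857.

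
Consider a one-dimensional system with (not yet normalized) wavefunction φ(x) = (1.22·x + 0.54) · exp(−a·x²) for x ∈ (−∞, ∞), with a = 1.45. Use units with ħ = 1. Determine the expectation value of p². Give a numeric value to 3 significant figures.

2.81

p² φ = −ħ² d²φ/dx²; ⟨p²⟩ = −ħ² ∫ φ*·φ'' dx / ∫|φ|² dx.
Expand each integrand as polynomial × e^(−2ax²) and use ∫x^(2j)·e^(−2ax²) dx = (2j−1)!!/(4a)^j · √(π/(2a)), odd powers → 0; here √(π/(2a)) = 1.0408. Differentiate with the product rule, d/dx e^(−ax²) = −2ax·e^(−ax²).
State is unnormalized: ∫|φ|² dx = 0.57060, and ∫φ*·(−ħ² φ'') dx = 1.6019, so ⟨p²⟩ = 1.6019 / 0.57060.
⟨p²⟩ = 2.8075.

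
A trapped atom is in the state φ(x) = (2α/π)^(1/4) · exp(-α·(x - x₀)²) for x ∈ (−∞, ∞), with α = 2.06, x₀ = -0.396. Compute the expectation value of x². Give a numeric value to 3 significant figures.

0.278

⟨x²⟩ = ∫ x²·|φ|² dx (integrals over the domain).
Gaussian moments (u = x − x₀): ∫u^(2j)·e^(−2αu²) du = (2j−1)!!/(4α)^j · √(π/(2α)), odd powers integrate to 0; here √(π/(2α)) = 0.87323.
⟨x²⟩ = 0.27818.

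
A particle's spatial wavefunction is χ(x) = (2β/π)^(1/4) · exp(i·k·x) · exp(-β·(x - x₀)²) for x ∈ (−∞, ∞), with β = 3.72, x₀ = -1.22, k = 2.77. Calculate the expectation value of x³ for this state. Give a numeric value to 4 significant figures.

-2.062

⟨x³⟩ = ∫ x³·|χ|² dx (integrals over the domain).
Gaussian moments (u = x − x₀): ∫u^(2j)·e^(−2βu²) du = (2j−1)!!/(4β)^j · √(π/(2β)), odd powers integrate to 0; here √(π/(2β)) = 0.64981.
⟨x³⟩ = -2.0618.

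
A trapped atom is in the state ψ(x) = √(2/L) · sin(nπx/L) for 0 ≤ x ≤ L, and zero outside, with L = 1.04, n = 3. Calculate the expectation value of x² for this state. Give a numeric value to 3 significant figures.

⟨x²⟩ = ∫ x²·|ψ|² dx (integrals over the domain).
With sin²θ = (1 − cos2θ)/2 on 0 ≤ x ≤ L: ∫sin²(nπx/L) dx = L/2, ∫x·sin²(nπx/L) dx = L²/4, ∫x²·sin²(nπx/L) dx = L³·(1/6 − 1/(4n²π²)); higher powers xᵏ the same way, integrating xᵏ·cos(2nπx/L) by parts.
⟨x²⟩ = 0.35445.

0.354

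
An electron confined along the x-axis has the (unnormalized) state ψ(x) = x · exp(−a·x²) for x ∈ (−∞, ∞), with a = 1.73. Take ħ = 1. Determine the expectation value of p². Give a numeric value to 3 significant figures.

5.19

p² ψ = −ħ² d²ψ/dx²; ⟨p²⟩ = −ħ² ∫ ψ*·ψ'' dx / ∫|ψ|² dx.
Expand each integrand as polynomial × e^(−2ax²) and use ∫x^(2j)·e^(−2ax²) dx = (2j−1)!!/(4a)^j · √(π/(2a)), odd powers → 0; here √(π/(2a)) = 0.95288. Differentiate with the product rule, d/dx e^(−ax²) = −2ax·e^(−ax²).
State is unnormalized: ∫|ψ|² dx = 0.13770, and ∫ψ*·(−ħ² ψ'') dx = 0.71466, so ⟨p²⟩ = 0.71466 / 0.13770.
⟨p²⟩ = 5.1900.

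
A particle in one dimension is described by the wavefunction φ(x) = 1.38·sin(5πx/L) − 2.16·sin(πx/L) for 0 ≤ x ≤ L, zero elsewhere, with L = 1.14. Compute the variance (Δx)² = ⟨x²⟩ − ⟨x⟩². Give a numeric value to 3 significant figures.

0.0525

Compute ⟨x⟩ and ⟨x²⟩ separately, then (Δx)² = ⟨x²⟩ − ⟨x⟩².
On 0 ≤ x ≤ L (j ≠ l): ∫sin²(jπx/L) dx = L/2, ∫sin(jπx/L)·sin(lπx/L) dx = 0; diagonal moments ∫x·sin²(jπx/L) dx = L²/4, ∫x²·sin²(jπx/L) dx = L³·(1/6 − 1/(4j²π²)); cross terms ∫x·sin(jπx/L)·sin(lπx/L) dx = 0 for j + l even and −4jlL²/(π²(j² − l²)²) for j + l odd, ∫x²·sin(jπx/L)·sin(lπx/L) dx = (−1)^(j+l)·4jlL³/(π²(j² − l²)²); higher powers the same way via product-to-sum and parts.
Normalization: ∫|φ|² dx = 3.7449.
⟨x⟩ = 0.57000 and ⟨x²⟩ = 0.37738.
(Δx)² = 0.37738 − (0.57000)² = 0.052485.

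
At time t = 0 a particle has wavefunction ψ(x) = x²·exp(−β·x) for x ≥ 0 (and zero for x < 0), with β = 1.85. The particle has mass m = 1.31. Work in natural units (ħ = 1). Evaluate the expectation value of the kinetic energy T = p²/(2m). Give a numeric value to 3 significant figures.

0.435

T = −(ħ²/2m) d²/dx², so ⟨T⟩ = −(ħ²/2m) ∫ ψ*·ψ'' dx / ∫|ψ|² dx; with m = 1.31.
Differentiate x²·exp(−β·x) with the product rule; every integrand then reduces to terms xʲ·e^(−2βx) on [0, ∞), with ∫₀^∞ xʲ·e^(−2βx) dx = j!/(2β)^(j+1).
State is unnormalized: ∫|ψ|² dx = 0.034610, and ∫ψ*·(−ħ²/2m · ψ'') dx = 0.015070, so ⟨T⟩ = 0.015070 / 0.034610.
⟨T⟩ = 0.43543.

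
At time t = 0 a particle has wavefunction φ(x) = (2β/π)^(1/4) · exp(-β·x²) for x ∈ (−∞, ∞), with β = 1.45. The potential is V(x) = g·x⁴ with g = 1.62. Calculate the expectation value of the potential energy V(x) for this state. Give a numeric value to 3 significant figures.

⟨V⟩ = ∫ V(x)·|φ|² dx.
Gaussian moments: ∫x^(2j)·e^(−2βx²) dx = (2j−1)!!/(4β)^j · √(π/(2β)), odd powers integrate to 0; here √(π/(2β)) = 1.0408.
⟨V⟩ = 0.14447.

0.144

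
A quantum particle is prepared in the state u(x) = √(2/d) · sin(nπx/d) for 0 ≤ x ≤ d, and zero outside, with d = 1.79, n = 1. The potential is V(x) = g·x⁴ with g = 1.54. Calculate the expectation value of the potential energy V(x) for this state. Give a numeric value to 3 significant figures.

⟨V⟩ = ∫ V(x)·|u|² dx.
With sin²θ = (1 − cos2θ)/2 on 0 ≤ x ≤ d: ∫sin²(nπx/d) dx = d/2, ∫x·sin²(nπx/d) dx = d²/4, ∫x²·sin²(nπx/d) dx = d³·(1/6 − 1/(4n²π²)); higher powers xᵏ the same way, integrating xᵏ·cos(2nπx/d) by parts.
⟨V⟩ = 1.8036.

1.80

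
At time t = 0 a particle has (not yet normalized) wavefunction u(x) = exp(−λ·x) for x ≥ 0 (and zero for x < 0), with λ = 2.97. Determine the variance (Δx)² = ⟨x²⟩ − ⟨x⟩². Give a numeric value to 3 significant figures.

0.0283

Compute ⟨x⟩ and ⟨x²⟩ separately, then (Δx)² = ⟨x²⟩ − ⟨x⟩².
Every integrand reduces to terms xʲ·e^(−2λx) on [0, ∞); use ∫₀^∞ xʲ·e^(−2λx) dx = j!/(2λ)^(j+1).
Normalization: ∫|u|² dx = 0.16835.
⟨x⟩ = 0.16835 and ⟨x²⟩ = 0.056684.
(Δx)² = 0.056684 − (0.16835)² = 0.028342.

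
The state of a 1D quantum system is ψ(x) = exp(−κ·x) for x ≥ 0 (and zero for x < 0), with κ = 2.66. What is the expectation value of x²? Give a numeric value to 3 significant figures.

⟨x²⟩ = ∫ x²·|ψ|² dx / ∫|ψ|² dx (integrals over the domain).
Every integrand reduces to terms xʲ·e^(−2κx) on [0, ∞); use ∫₀^∞ xʲ·e^(−2κx) dx = j!/(2κ)^(j+1).
State is unnormalized: ∫|ψ|² dx = 0.18797, and ∫ψ*·x²·ψ dx = 0.013283, so ⟨x²⟩ = 0.013283 / 0.18797.
⟨x²⟩ = 0.070665.

0.0707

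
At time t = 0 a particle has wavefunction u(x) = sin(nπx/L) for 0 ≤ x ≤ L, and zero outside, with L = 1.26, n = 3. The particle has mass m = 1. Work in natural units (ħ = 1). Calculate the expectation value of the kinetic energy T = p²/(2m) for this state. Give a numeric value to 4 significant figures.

27.98

T = −(ħ²/2m) d²/dx², so ⟨T⟩ = −(ħ²/2m) ∫ u*·u'' dx / ∫|u|² dx; with m = 1.
d/dx sin(nπx/L) = (nπ/L)·cos(nπx/L) and d²/dx² sin(nπx/L) = −(nπ/L)²·sin(nπx/L); on 0 ≤ x ≤ L, ∫sin²(nπx/L) dx = L/2 and ∫sin(nπx/L)·cos(nπx/L) dx = 0.
State is unnormalized: ∫|u|² dx = 0.63000, and ∫u*·(−ħ²/2m · u'') dx = 17.624, so ⟨T⟩ = 17.624 / 0.63000.
⟨T⟩ = 27.975.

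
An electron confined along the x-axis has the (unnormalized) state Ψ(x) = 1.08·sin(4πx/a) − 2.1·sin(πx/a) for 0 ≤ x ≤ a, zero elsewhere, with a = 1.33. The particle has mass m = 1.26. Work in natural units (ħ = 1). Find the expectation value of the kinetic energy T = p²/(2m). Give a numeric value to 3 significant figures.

9.16

T = −(ħ²/2m) d²/dx², so ⟨T⟩ = −(ħ²/2m) ∫ Ψ*·Ψ'' dx / ∫|Ψ|² dx; with m = 1.26.
d²/dx² sin(jπx/a) = −(jπ/a)²·sin(jπx/a); on 0 ≤ x ≤ a, ∫sin²(jπx/a) dx = a/2 and ∫sin(jπx/a)·sin(lπx/a) dx = 0 for j ≠ l, so only diagonal terms survive in ∫|Ψ|² and ∫Ψ·Ψ″; ∫Ψ·Ψ′ dx = [Ψ²/2] between the walls = 0.
State is unnormalized: ∫|Ψ|² dx = 3.7083, and ∫Ψ*·(−ħ²/2m · Ψ'') dx = 33.971, so ⟨T⟩ = 33.971 / 3.7083.
⟨T⟩ = 9.1608.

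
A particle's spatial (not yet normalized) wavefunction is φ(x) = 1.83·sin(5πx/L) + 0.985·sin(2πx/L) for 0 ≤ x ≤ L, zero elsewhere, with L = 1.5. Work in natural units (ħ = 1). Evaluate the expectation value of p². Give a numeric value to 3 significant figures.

89.0

p² φ = −ħ² d²φ/dx²; ⟨p²⟩ = −ħ² ∫ φ*·φ'' dx / ∫|φ|² dx.
d²/dx² sin(jπx/L) = −(jπ/L)²·sin(jπx/L); on 0 ≤ x ≤ L, ∫sin²(jπx/L) dx = L/2 and ∫sin(jπx/L)·sin(lπx/L) dx = 0 for j ≠ l, so only diagonal terms survive in ∫|φ|² and ∫φ·φ″; ∫φ·φ′ dx = [φ²/2] between the walls = 0.
State is unnormalized: ∫|φ|² dx = 3.2393, and ∫φ*·(−ħ² φ'') dx = 288.20, so ⟨p²⟩ = 288.20 / 3.2393.
⟨p²⟩ = 88.970.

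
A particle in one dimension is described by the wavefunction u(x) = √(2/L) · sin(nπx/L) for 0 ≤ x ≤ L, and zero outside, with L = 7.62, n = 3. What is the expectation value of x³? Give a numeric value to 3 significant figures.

107.

⟨x³⟩ = ∫ x³·|u|² dx (integrals over the domain).
With sin²θ = (1 − cos2θ)/2 on 0 ≤ x ≤ L: ∫sin²(nπx/L) dx = L/2, ∫x·sin²(nπx/L) dx = L²/4, ∫x²·sin²(nπx/L) dx = L³·(1/6 − 1/(4n²π²)); higher powers xᵏ the same way, integrating xᵏ·cos(2nπx/L) by parts.
⟨x³⟩ = 106.88.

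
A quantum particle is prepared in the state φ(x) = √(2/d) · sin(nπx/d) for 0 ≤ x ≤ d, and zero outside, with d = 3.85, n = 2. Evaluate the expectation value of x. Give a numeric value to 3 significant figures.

1.93

⟨x⟩ = ∫ x·|φ|² dx (integrals over the domain).
With sin²θ = (1 − cos2θ)/2 on 0 ≤ x ≤ d: ∫sin²(nπx/d) dx = d/2, ∫x·sin²(nπx/d) dx = d²/4, ∫x²·sin²(nπx/d) dx = d³·(1/6 − 1/(4n²π²)); higher powers xᵏ the same way, integrating xᵏ·cos(2nπx/d) by parts.
⟨x⟩ = 1.9250.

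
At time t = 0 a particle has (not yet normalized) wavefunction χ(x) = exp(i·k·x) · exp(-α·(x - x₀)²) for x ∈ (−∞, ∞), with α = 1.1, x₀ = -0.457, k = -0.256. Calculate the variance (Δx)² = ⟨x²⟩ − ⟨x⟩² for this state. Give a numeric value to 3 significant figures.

0.227

Compute ⟨x⟩ and ⟨x²⟩ separately, then (Δx)² = ⟨x²⟩ − ⟨x⟩².
Gaussian moments (u = x − x₀): ∫u^(2j)·e^(−2αu²) du = (2j−1)!!/(4α)^j · √(π/(2α)), odd powers integrate to 0; here √(π/(2α)) = 1.1950.
Normalization: ∫|χ|² dx = 1.1950.
⟨x⟩ = -0.45700 and ⟨x²⟩ = 0.43612.
(Δx)² = 0.43612 − (-0.45700)² = 0.22727.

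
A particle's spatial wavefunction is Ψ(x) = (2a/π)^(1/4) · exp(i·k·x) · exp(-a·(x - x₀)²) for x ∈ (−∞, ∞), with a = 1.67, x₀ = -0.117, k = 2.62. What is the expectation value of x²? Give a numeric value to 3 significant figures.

⟨x²⟩ = ∫ x²·|Ψ|² dx (integrals over the domain).
Gaussian moments (u = x − x₀): ∫u^(2j)·e^(−2au²) du = (2j−1)!!/(4a)^j · √(π/(2a)), odd powers integrate to 0; here √(π/(2a)) = 0.96984.
⟨x²⟩ = 0.16339.

0.163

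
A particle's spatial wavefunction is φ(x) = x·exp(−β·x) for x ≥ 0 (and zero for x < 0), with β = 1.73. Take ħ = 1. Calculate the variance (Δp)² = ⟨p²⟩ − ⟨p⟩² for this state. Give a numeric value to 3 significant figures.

2.99

Compute ⟨p⟩ and ⟨p²⟩ separately; (Δp)² = ⟨p²⟩ − ⟨p⟩².
Differentiate x·exp(−β·x) with the product rule; every integrand then reduces to terms xʲ·e^(−2βx) on [0, ∞), with ∫₀^∞ xʲ·e^(−2βx) dx = j!/(2β)^(j+1).
Normalization: ∫|φ|² dx = 0.048284.
⟨p⟩ = 0.0000 and ⟨p²⟩ = 2.9929.
(Δp)² = 2.9929 − (0.0000)² = 2.9929.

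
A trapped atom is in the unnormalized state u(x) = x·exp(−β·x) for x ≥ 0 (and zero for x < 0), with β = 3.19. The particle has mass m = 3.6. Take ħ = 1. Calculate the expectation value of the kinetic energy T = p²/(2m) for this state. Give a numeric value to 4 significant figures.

1.413

T = −(ħ²/2m) d²/dx², so ⟨T⟩ = −(ħ²/2m) ∫ u*·u'' dx / ∫|u|² dx; with m = 3.6.
Differentiate x·exp(−β·x) with the product rule; every integrand then reduces to terms xʲ·e^(−2βx) on [0, ∞), with ∫₀^∞ xʲ·e^(−2βx) dx = j!/(2β)^(j+1).
State is unnormalized: ∫|u|² dx = 0.0077014, and ∫u*·(−ħ²/2m · u'') dx = 0.010885, so ⟨T⟩ = 0.010885 / 0.0077014.
⟨T⟩ = 1.4133.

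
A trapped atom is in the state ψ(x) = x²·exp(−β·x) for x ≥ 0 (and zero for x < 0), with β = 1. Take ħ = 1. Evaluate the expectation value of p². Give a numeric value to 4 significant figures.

p² ψ = −ħ² d²ψ/dx²; ⟨p²⟩ = −ħ² ∫ ψ*·ψ'' dx / ∫|ψ|² dx.
Differentiate x²·exp(−β·x) with the product rule; every integrand then reduces to terms xʲ·e^(−2βx) on [0, ∞), with ∫₀^∞ xʲ·e^(−2βx) dx = j!/(2β)^(j+1).
State is unnormalized: ∫|ψ|² dx = 0.75000, and ∫ψ*·(−ħ² ψ'') dx = 0.25000, so ⟨p²⟩ = 0.25000 / 0.75000.
⟨p²⟩ = 0.33333.

0.3333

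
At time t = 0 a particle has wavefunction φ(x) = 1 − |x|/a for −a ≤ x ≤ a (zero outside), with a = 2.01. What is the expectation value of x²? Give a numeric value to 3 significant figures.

⟨x²⟩ = ∫ x²·|φ|² dx / ∫|φ|² dx (integrals over the domain).
φ is even, so ∫ over [−a, a] = 2∫₀ᵃ with φ = 1 − x/a there: ∫₀ᵃ (1 − x/a)² dx = a/3, ∫₀ᵃ x²(1 − x/a)² dx = a³/30, ∫₀ᵃ x⁴(1 − x/a)² dx = a⁵/105.
State is unnormalized: ∫|φ|² dx = 1.3400, and ∫φ*·x²·φ dx = 0.54137, so ⟨x²⟩ = 0.54137 / 1.3400.
⟨x²⟩ = 0.40401.

0.404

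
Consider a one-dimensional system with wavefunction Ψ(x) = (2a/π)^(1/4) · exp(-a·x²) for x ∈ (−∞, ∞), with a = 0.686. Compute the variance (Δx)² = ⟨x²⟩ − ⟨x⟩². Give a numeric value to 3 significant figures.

0.364

Compute ⟨x⟩ and ⟨x²⟩ separately, then (Δx)² = ⟨x²⟩ − ⟨x⟩².
Gaussian moments: ∫x^(2j)·e^(−2ax²) dx = (2j−1)!!/(4a)^j · √(π/(2a)), odd powers integrate to 0; here √(π/(2a)) = 1.5132.
⟨x⟩ = 0.0000 and ⟨x²⟩ = 0.36443.
(Δx)² = 0.36443 − (0.0000)² = 0.36443.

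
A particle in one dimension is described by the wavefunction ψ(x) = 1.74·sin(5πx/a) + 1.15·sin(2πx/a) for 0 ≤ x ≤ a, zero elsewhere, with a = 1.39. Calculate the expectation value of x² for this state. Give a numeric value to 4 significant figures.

⟨x²⟩ = ∫ x²·|ψ|² dx / ∫|ψ|² dx (integrals over the domain).
On 0 ≤ x ≤ a (j ≠ l): ∫sin²(jπx/a) dx = a/2, ∫sin(jπx/a)·sin(lπx/a) dx = 0; diagonal moments ∫x·sin²(jπx/a) dx = a²/4, ∫x²·sin²(jπx/a) dx = a³·(1/6 − 1/(4j²π²)); cross terms ∫x·sin(jπx/a)·sin(lπx/a) dx = 0 for j + l even and −4jla²/(π²(j² − l²)²) for j + l odd, ∫x²·sin(jπx/a)·sin(lπx/a) dx = (−1)^(j+l)·4jla³/(π²(j² − l²)²); higher powers the same way via product-to-sum and parts.
State is unnormalized: ∫|ψ|² dx = 3.0233, and ∫ψ*·x²·ψ dx = 1.8176, so ⟨x²⟩ = 1.8176 / 3.0233.
⟨x²⟩ = 0.60120.

0.6012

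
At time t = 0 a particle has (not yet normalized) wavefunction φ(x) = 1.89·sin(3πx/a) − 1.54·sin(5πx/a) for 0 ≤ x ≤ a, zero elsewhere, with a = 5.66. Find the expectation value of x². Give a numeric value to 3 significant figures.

9.05

⟨x²⟩ = ∫ x²·|φ|² dx / ∫|φ|² dx (integrals over the domain).
On 0 ≤ x ≤ a (j ≠ l): ∫sin²(jπx/a) dx = a/2, ∫sin(jπx/a)·sin(lπx/a) dx = 0; diagonal moments ∫x·sin²(jπx/a) dx = a²/4, ∫x²·sin²(jπx/a) dx = a³·(1/6 − 1/(4j²π²)); cross terms ∫x·sin(jπx/a)·sin(lπx/a) dx = 0 for j + l even and −4jla²/(π²(j² − l²)²) for j + l odd, ∫x²·sin(jπx/a)·sin(lπx/a) dx = (−1)^(j+l)·4jla³/(π²(j² − l²)²); higher powers the same way via product-to-sum and parts.
State is unnormalized: ∫|φ|² dx = 16.821, and ∫φ*·x²·φ dx = 152.30, so ⟨x²⟩ = 152.30 / 16.821.
⟨x²⟩ = 9.0541.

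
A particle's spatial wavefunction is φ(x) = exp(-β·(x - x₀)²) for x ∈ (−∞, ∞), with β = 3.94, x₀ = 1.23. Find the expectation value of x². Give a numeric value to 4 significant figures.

⟨x²⟩ = ∫ x²·|φ|² dx / ∫|φ|² dx (integrals over the domain).
Gaussian moments (u = x − x₀): ∫u^(2j)·e^(−2βu²) du = (2j−1)!!/(4β)^j · √(π/(2β)), odd powers integrate to 0; here √(π/(2β)) = 0.63141.
State is unnormalized: ∫|φ|² dx = 0.63141, and ∫φ*·x²·φ dx = 0.99533, so ⟨x²⟩ = 0.99533 / 0.63141.
⟨x²⟩ = 1.5764.

1.576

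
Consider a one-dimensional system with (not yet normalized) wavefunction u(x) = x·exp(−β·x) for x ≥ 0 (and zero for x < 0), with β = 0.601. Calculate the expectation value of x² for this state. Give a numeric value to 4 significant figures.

8.306

⟨x²⟩ = ∫ x²·|u|² dx / ∫|u|² dx (integrals over the domain).
Every integrand reduces to terms xʲ·e^(−2βx) on [0, ∞); use ∫₀^∞ xʲ·e^(−2βx) dx = j!/(2β)^(j+1).
State is unnormalized: ∫|u|² dx = 1.1516, and ∫u*·x²·u dx = 9.5651, so ⟨x²⟩ = 9.5651 / 1.1516.
⟨x²⟩ = 8.3056.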